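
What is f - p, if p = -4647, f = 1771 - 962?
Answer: 5456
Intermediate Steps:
f = 809
f - p = 809 - 1*(-4647) = 809 + 4647 = 5456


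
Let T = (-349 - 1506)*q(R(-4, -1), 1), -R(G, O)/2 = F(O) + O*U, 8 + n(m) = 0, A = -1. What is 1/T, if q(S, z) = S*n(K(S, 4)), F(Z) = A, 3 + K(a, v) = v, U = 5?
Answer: 1/178080 ≈ 5.6155e-6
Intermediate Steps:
K(a, v) = -3 + v
F(Z) = -1
n(m) = -8 (n(m) = -8 + 0 = -8)
R(G, O) = 2 - 10*O (R(G, O) = -2*(-1 + O*5) = -2*(-1 + 5*O) = 2 - 10*O)
q(S, z) = -8*S (q(S, z) = S*(-8) = -8*S)
T = 178080 (T = (-349 - 1506)*(-8*(2 - 10*(-1))) = -(-14840)*(2 + 10) = -(-14840)*12 = -1855*(-96) = 178080)
1/T = 1/178080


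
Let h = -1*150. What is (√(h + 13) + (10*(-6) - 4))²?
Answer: (64 - I*√137)² ≈ 3959.0 - 1498.2*I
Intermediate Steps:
h = -150
(√(h + 13) + (10*(-6) - 4))² = (√(-150 + 13) + (10*(-6) - 4))² = (√(-137) + (-60 - 4))² = (I*√137 - 64)² = (-64 + I*√137)²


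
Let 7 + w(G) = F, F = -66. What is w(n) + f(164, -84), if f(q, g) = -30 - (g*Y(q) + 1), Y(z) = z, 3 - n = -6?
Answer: 13672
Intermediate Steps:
n = 9 (n = 3 - 1*(-6) = 3 + 6 = 9)
f(q, g) = -31 - g*q (f(q, g) = -30 - (g*q + 1) = -30 - (1 + g*q) = -30 + (-1 - g*q) = -31 - g*q)
w(G) = -73 (w(G) = -7 - 66 = -73)
w(n) + f(164, -84) = -73 + (-31 - 1*(-84)*164) = -73 + (-31 + 13776) = -73 + 13745 = 13672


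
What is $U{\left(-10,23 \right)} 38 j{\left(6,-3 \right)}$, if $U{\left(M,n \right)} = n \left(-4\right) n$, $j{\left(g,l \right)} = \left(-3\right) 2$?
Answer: $482448$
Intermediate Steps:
$j{\left(g,l \right)} = -6$
$U{\left(M,n \right)} = - 4 n^{2}$ ($U{\left(M,n \right)} = - 4 n n = - 4 n^{2}$)
$U{\left(-10,23 \right)} 38 j{\left(6,-3 \right)} = - 4 \cdot 23^{2} \cdot 38 \left(-6\right) = \left(-4\right) 529 \left(-228\right) = \left(-2116\right) \left(-228\right) = 482448$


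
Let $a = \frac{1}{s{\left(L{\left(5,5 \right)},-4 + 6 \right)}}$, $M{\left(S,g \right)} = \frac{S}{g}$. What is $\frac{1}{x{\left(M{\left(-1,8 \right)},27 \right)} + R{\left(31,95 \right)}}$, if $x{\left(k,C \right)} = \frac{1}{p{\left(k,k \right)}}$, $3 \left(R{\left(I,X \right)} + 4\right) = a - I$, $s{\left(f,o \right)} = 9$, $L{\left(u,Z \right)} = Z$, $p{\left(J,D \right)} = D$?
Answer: $- \frac{27}{602} \approx -0.04485$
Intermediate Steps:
$a = \frac{1}{9} \approx 0.11111$
$R{\left(I,X \right)} = - \frac{107}{27} - \frac{I}{3}$ ($R{\left(I,X \right)} = -4 + \frac{\frac{1}{9} - I}{3} = -4 - \left(- \frac{1}{27} + \frac{I}{3}\right) = - \frac{107}{27} - \frac{I}{3}$)
$x{\left(k,C \right)} = \frac{1}{k}$
$\frac{1}{x{\left(M{\left(-1,8 \right)},27 \right)} + R{\left(31,95 \right)}} = \frac{1}{\frac{1}{\left(-1\right) \frac{1}{8}} - \frac{386}{27}} = \frac{1}{\frac{1}{- \frac{1}{8}} - \frac{386}{27}} = \frac{1}{-8 - \frac{386}{27}} = \frac{1}{- \frac{602}{27}} = - \frac{27}{602}$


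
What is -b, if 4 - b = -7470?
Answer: -7474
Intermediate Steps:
b = 7474 (b = 4 - 1*(-7470) = 4 + 7470 = 7474)
-b = -1*7474 = -7474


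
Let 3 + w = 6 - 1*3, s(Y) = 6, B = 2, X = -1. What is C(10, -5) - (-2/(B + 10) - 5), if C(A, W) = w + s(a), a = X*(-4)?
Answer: 67/6 ≈ 11.167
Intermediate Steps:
a = 4 (a = -1*(-4) = 4)
w = 0 (w = -3 + (6 - 1*3) = -3 + (6 - 3) = -3 + 3 = 0)
C(A, W) = 6 (C(A, W) = 0 + 6 = 6)
C(10, -5) - (-2/(B + 10) - 5) = 6 - (-2/(2 + 10) - 5) = 6 - (-2/12 - 5) = 6 - ((1/12)*(-2) - 5) = 6 - (-1/6 - 5) = 6 - 1*(-31/6) = 6 + 31/6 = 67/6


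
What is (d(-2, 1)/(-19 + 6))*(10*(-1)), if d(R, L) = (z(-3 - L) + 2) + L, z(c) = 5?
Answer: 80/13 ≈ 6.1538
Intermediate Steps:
d(R, L) = 7 + L (d(R, L) = (5 + 2) + L = 7 + L)
(d(-2, 1)/(-19 + 6))*(10*(-1)) = ((7 + 1)/(-19 + 6))*(10*(-1)) = (8/(-13))*(-10) = -1/13*8*(-10) = -8/13*(-10) = 80/13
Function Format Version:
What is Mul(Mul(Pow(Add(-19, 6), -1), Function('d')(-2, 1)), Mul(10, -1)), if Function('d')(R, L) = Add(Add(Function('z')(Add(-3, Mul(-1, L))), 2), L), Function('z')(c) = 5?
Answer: Rational(80, 13) ≈ 6.1538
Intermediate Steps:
Function('d')(R, L) = Add(7, L) (Function('d')(R, L) = Add(Add(5, 2), L) = Add(7, L))
Mul(Mul(Pow(Add(-19, 6), -1), Function('d')(-2, 1)), Mul(10, -1)) = Mul(Mul(Pow(Add(-19, 6), -1), Add(7, 1)), Mul(10, -1)) = Mul(Mul(Pow(-13, -1), 8), -10) = Mul(Mul(Rational(-1, 13), 8), -10) = Mul(Rational(-8, 13), -10) = Rational(80, 13)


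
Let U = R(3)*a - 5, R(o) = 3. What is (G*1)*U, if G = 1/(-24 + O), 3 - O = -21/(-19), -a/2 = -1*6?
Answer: -589/420 ≈ -1.4024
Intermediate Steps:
a = 12 (a = -(-2)*6 = -2*(-6) = 12)
O = 36/19 (O = 3 - (-21)/(-19) = 3 - (-21)*(-1)/19 = 3 - 1*21/19 = 3 - 21/19 = 36/19 ≈ 1.8947)
G = -19/420 (G = 1/(-24 + 36/19) = 1/(-420/19) = -19/420 ≈ -0.045238)
U = 31 (U = 3*12 - 5 = 36 - 5 = 31)
(G*1)*U = -19/420*1*31 = -19/420*31 = -589/420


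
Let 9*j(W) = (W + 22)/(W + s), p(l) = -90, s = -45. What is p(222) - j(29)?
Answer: -4303/48 ≈ -89.646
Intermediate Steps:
j(W) = (22 + W)/(9*(-45 + W)) (j(W) = ((W + 22)/(W - 45))/9 = ((22 + W)/(-45 + W))/9 = (22 + W)/(9*(-45 + W)))
p(222) - j(29) = -90 - (22 + 29)/(9*(-45 + 29)) = -90 - 51/(9*(-16)) = -90 - (-1)*51/(9*16) = -90 - 1*(-17/48) = -90 + 17/48 = -4303/48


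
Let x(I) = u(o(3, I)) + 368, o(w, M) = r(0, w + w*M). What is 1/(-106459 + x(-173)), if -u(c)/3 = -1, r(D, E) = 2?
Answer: -1/106088 ≈ -9.4261e-6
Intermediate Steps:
o(w, M) = 2
u(c) = 3 (u(c) = -3*(-1) = 3)
x(I) = 371 (x(I) = 3 + 368 = 371)
1/(-106459 + x(-173)) = 1/(-106459 + 371) = 1/(-106088) = -1/106088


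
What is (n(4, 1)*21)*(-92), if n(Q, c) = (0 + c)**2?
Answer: -1932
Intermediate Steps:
n(Q, c) = c**2
(n(4, 1)*21)*(-92) = (1**2*21)*(-92) = (1*21)*(-92) = 21*(-92) = -1932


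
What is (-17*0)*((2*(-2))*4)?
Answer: 0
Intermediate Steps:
(-17*0)*((2*(-2))*4) = 0*(-4*4) = 0*(-16) = 0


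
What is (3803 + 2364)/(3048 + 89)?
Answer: 6167/3137 ≈ 1.9659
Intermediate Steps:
(3803 + 2364)/(3048 + 89) = 6167/3137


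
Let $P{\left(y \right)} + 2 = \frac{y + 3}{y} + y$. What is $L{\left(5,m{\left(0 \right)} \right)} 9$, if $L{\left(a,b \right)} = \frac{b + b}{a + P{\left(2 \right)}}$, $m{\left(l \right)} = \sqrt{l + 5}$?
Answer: $\frac{12 \sqrt{5}}{5} \approx 5.3666$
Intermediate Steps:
$P{\left(y \right)} = -2 + y + \frac{3 + y}{y}$ ($P{\left(y \right)} = -2 + \left(\frac{y + 3}{y} + y\right) = -2 + \left(\frac{3 + y}{y} + y\right) = -2 + \left(y + \frac{3 + y}{y}\right) = -2 + y + \frac{3 + y}{y}$)
$m{\left(l \right)} = \sqrt{5 + l}$
$L{\left(a,b \right)} = \frac{2 b}{\frac{5}{2} + a}$ ($L{\left(a,b \right)} = \frac{b + b}{a + \left(-1 + 2 + \frac{3}{2}\right)} = \frac{2 b}{a + \left(-1 + 2 + 3 \cdot \frac{1}{2}\right)} = \frac{2 b}{a + \left(-1 + 2 + \frac{3}{2}\right)} = \frac{2 b}{a + \frac{5}{2}} = \frac{2 b}{\frac{5}{2} + a}$)
$L{\left(5,m{\left(0 \right)} \right)} 9 = \frac{4 \sqrt{5 + 0}}{5 + 2 \cdot 5} \cdot 9 = \frac{4 \sqrt{5}}{5 + 10} \cdot 9 = \frac{4 \sqrt{5}}{15} \cdot 9 = \frac{12 \sqrt{5}}{5}$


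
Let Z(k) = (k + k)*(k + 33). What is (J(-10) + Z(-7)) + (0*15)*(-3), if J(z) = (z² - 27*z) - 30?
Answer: -24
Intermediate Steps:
J(z) = -30 + z² - 27*z
Z(k) = 2*k*(33 + k) (Z(k) = (2*k)*(33 + k) = 2*k*(33 + k))
(J(-10) + Z(-7)) + (0*15)*(-3) = ((-30 + (-10)² - 27*(-10)) + 2*(-7)*(33 - 7)) + (0*15)*(-3) = ((-30 + 100 + 270) + 2*(-7)*26) + 0*(-3) = (340 - 364) + 0 = -24 + 0 = -24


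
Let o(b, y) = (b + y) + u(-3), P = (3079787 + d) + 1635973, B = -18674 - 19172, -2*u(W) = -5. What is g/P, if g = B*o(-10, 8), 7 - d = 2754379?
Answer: -149/15444 ≈ -0.0096478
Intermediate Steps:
d = -2754372 (d = 7 - 1*2754379 = 7 - 2754379 = -2754372)
u(W) = 5/2 (u(W) = -1/2*(-5) = 5/2)
B = -37846
P = 1961388 (P = (3079787 - 2754372) + 1635973 = 325415 + 1635973 = 1961388)
o(b, y) = 5/2 + b + y (o(b, y) = (b + y) + 5/2 = 5/2 + b + y)
g = -18923 (g = -37846*(5/2 - 10 + 8) = -37846*1/2 = -18923)
g/P = -18923/1961388 = -18923*1/1961388 = -149/15444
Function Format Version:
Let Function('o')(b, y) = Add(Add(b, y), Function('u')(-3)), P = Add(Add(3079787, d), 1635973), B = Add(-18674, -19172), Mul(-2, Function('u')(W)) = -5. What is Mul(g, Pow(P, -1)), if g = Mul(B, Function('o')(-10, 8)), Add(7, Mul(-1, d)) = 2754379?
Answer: Rational(-149, 15444) ≈ -0.0096478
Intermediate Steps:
d = -2754372 (d = Add(7, Mul(-1, 2754379)) = Add(7, -2754379) = -2754372)
Function('u')(W) = Rational(5, 2) (Function('u')(W) = Mul(Rational(-1, 2), -5) = Rational(5, 2))
B = -37846
P = 1961388 (P = Add(Add(3079787, -2754372), 1635973) = Add(325415, 1635973) = 1961388)
Function('o')(b, y) = Add(Rational(5, 2), b, y) (Function('o')(b, y) = Add(Add(b, y), Rational(5, 2)) = Add(Rational(5, 2), b, y))
g = -18923 (g = Mul(-37846, Add(Rational(5, 2), -10, 8)) = Mul(-37846, Rational(1, 2)) = -18923)
Mul(g, Pow(P, -1)) = Mul(-18923, Pow(1961388, -1)) = Mul(-18923, Rational(1, 1961388)) = Rational(-149, 15444)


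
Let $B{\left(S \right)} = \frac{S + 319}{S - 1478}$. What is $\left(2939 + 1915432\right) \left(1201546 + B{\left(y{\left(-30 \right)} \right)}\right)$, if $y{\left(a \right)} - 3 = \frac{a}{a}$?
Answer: $\frac{3397585596674451}{1474} \approx 2.305 \cdot 10^{12}$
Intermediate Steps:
$y{\left(a \right)} = 4$ ($y{\left(a \right)} = 3 + \frac{a}{a} = 3 + 1 = 4$)
$B{\left(S \right)} = \frac{319 + S}{-1478 + S}$
$\left(2939 + 1915432\right) \left(1201546 + B{\left(y{\left(-30 \right)} \right)}\right) = \left(2939 + 1915432\right) \left(1201546 + \frac{319 + 4}{-1478 + 4}\right) = 1918371 \left(1201546 + \frac{1}{-1474} \cdot 323\right) = 1918371 \left(1201546 - \frac{323}{1474}\right) = 1918371 \cdot \frac{1771078481}{1474} = \frac{3397585596674451}{1474}$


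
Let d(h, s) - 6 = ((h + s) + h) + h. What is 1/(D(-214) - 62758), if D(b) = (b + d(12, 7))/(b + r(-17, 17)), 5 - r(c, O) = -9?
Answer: -40/2510287 ≈ -1.5934e-5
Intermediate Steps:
r(c, O) = 14 (r(c, O) = 5 - 1*(-9) = 5 + 9 = 14)
d(h, s) = 6 + s + 3*h (d(h, s) = 6 + (((h + s) + h) + h) = 6 + ((s + 2*h) + h) = 6 + (s + 3*h) = 6 + s + 3*h)
D(b) = (49 + b)/(14 + b) (D(b) = (b + (6 + 7 + 3*12))/(b + 14) = (b + (6 + 7 + 36))/(14 + b) = (b + 49)/(14 + b) = (49 + b)/(14 + b))
1/(D(-214) - 62758) = 1/((49 - 214)/(14 - 214) - 62758) = 1/(-165/(-200) - 62758) = 1/(-1/200*(-165) - 62758) = 1/(33/40 - 62758) = 1/(-2510287/40) = -40/2510287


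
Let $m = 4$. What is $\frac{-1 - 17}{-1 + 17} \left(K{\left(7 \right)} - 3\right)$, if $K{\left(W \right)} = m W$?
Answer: $- \frac{225}{8} \approx -28.125$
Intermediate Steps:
$K{\left(W \right)} = 4 W$
$\frac{-1 - 17}{-1 + 17} \left(K{\left(7 \right)} - 3\right) = \frac{-1 - 17}{-1 + 17} \left(4 \cdot 7 - 3\right) = - \frac{18}{16} \left(28 - 3\right) = \left(-18\right) \frac{1}{16} \cdot 25 = \left(- \frac{9}{8}\right) 25 = - \frac{225}{8}$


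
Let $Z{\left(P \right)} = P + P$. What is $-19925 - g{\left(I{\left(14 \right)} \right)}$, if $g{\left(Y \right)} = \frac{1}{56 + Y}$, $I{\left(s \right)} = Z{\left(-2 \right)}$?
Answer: $- \frac{1036101}{52} \approx -19925.0$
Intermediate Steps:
$Z{\left(P \right)} = 2 P$
$I{\left(s \right)} = -4$ ($I{\left(s \right)} = 2 \left(-2\right) = -4$)
$-19925 - g{\left(I{\left(14 \right)} \right)} = -19925 - \frac{1}{56 - 4} = -19925 - \frac{1}{52} = - \frac{1036101}{52}$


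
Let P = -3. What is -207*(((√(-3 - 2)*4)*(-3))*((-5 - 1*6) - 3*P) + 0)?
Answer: -4968*I*√5 ≈ -11109.0*I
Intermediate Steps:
-207*(((√(-3 - 2)*4)*(-3))*((-5 - 1*6) - 3*P) + 0) = -207*(((√(-3 - 2)*4)*(-3))*((-5 - 1*6) - 3*(-3)) + 0) = -207*(((√(-5)*4)*(-3))*((-5 - 6) + 9) + 0) = -207*((((I*√5)*4)*(-3))*(-11 + 9) + 0) = -207*(((4*I*√5)*(-3))*(-2) + 0) = -207*(-12*I*√5*(-2) + 0) = -207*(24*I*√5 + 0) = -4968*I*√5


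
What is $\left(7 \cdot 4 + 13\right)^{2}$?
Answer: $1681$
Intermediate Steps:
$\left(7 \cdot 4 + 13\right)^{2} = \left(28 + 13\right)^{2} = 41^{2} = 1681$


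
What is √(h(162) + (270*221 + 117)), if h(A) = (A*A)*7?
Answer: 3*√27055 ≈ 493.45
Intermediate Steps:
h(A) = 7*A² (h(A) = A²*7 = 7*A²)
√(h(162) + (270*221 + 117)) = √(7*162² + (270*221 + 117)) = √(7*26244 + (59670 + 117)) = √(183708 + 59787) = √243495 = 3*√27055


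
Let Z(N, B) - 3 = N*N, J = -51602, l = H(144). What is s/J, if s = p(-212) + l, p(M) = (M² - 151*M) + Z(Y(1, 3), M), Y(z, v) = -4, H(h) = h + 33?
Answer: -38576/25801 ≈ -1.4951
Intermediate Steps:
H(h) = 33 + h
l = 177 (l = 33 + 144 = 177)
Z(N, B) = 3 + N² (Z(N, B) = 3 + N*N = 3 + N²)
p(M) = 19 + M² - 151*M (p(M) = (M² - 151*M) + (3 + (-4)²) = (M² - 151*M) + (3 + 16) = (M² - 151*M) + 19 = 19 + M² - 151*M)
s = 77152 (s = (19 + (-212)² - 151*(-212)) + 177 = (19 + 44944 + 32012) + 177 = 76975 + 177 = 77152)
s/J = 77152/(-51602) = 77152*(-1/51602) = -38576/25801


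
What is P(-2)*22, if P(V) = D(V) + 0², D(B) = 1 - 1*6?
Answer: -110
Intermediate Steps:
D(B) = -5 (D(B) = 1 - 6 = -5)
P(V) = -5 (P(V) = -5 + 0² = -5 + 0 = -5)
P(-2)*22 = -5*22 = -110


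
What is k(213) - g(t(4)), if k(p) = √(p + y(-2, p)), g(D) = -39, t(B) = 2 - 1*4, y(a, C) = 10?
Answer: 39 + √223 ≈ 53.933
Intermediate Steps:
t(B) = -2 (t(B) = 2 - 4 = -2)
k(p) = √(10 + p) (k(p) = √(p + 10) = √(10 + p))
k(213) - g(t(4)) = √(10 + 213) - 1*(-39) = √223 + 39 = 39 + √223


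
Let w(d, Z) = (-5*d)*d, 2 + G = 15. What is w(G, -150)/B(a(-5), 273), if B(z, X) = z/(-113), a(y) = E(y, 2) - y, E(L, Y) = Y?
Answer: 95485/7 ≈ 13641.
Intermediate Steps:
G = 13 (G = -2 + 15 = 13)
w(d, Z) = -5*d²
a(y) = 2 - y
B(z, X) = -z/113 (B(z, X) = z*(-1/113) = -z/113)
w(G, -150)/B(a(-5), 273) = (-5*13²)/((-(2 - 1*(-5))/113)) = (-5*169)/((-(2 + 5)/113)) = -845/((-1/113*7)) = -845/(-7/113) = -845*(-113/7) = 95485/7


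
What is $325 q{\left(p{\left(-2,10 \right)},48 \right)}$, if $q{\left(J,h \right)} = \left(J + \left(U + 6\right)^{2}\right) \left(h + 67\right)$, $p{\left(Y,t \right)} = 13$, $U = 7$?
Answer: $6802250$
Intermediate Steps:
$q{\left(J,h \right)} = \left(67 + h\right) \left(169 + J\right)$ ($q{\left(J,h \right)} = \left(J + \left(7 + 6\right)^{2}\right) \left(h + 67\right) = \left(J + 13^{2}\right) \left(67 + h\right) = \left(J + 169\right) \left(67 + h\right) = \left(169 + J\right) \left(67 + h\right) = \left(67 + h\right) \left(169 + J\right)$)
$325 q{\left(p{\left(-2,10 \right)},48 \right)} = 325 \left(11323 + 67 \cdot 13 + 169 \cdot 48 + 13 \cdot 48\right) = 325 \left(11323 + 871 + 8112 + 624\right) = 325 \cdot 20930 = 6802250$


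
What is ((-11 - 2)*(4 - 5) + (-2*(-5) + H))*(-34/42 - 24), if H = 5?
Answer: -2084/3 ≈ -694.67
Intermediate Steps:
((-11 - 2)*(4 - 5) + (-2*(-5) + H))*(-34/42 - 24) = ((-11 - 2)*(4 - 5) + (-2*(-5) + 5))*(-34/42 - 24) = (-13*(-1) + (10 + 5))*(-34*1/42 - 24) = (13 + 15)*(-17/21 - 24) = 28*(-521/21) = -2084/3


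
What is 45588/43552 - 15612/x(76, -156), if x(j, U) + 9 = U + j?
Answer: 170997789/969032 ≈ 176.46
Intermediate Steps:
x(j, U) = -9 + U + j (x(j, U) = -9 + (U + j) = -9 + U + j)
45588/43552 - 15612/x(76, -156) = 45588/43552 - 15612/(-9 - 156 + 76) = 45588*(1/43552) - 15612/(-89) = 11397/10888 - 15612*(-1/89) = 11397/10888 + 15612/89 = 170997789/969032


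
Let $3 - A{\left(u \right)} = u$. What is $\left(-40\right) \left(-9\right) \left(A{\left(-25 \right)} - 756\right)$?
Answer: $-262080$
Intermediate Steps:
$A{\left(u \right)} = 3 - u$
$\left(-40\right) \left(-9\right) \left(A{\left(-25 \right)} - 756\right) = \left(-40\right) \left(-9\right) \left(\left(3 - -25\right) - 756\right) = 360 \left(\left(3 + 25\right) - 756\right) = 360 \left(28 - 756\right) = 360 \left(-728\right) = -262080$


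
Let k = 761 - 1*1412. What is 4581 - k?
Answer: 5232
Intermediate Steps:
k = -651 (k = 761 - 1412 = -651)
4581 - k = 4581 - 1*(-651) = 4581 + 651 = 5232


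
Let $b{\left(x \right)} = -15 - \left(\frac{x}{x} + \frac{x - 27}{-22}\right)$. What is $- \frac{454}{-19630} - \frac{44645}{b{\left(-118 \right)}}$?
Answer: $\frac{9640307669}{4878055} \approx 1976.3$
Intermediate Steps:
$b{\left(x \right)} = - \frac{379}{22} + \frac{x}{22}$ ($b{\left(x \right)} = -15 - \left(1 + \left(x - 27\right) \left(- \frac{1}{22}\right)\right) = -15 - \left(1 + \left(-27 + x\right) \left(- \frac{1}{22}\right)\right) = -15 - \left(1 - \left(- \frac{27}{22} + \frac{x}{22}\right)\right) = -15 - \left(\frac{49}{22} - \frac{x}{22}\right) = -15 + \left(- \frac{49}{22} + \frac{x}{22}\right) = - \frac{379}{22} + \frac{x}{22}$)
$- \frac{454}{-19630} - \frac{44645}{b{\left(-118 \right)}} = - \frac{454}{-19630} - \frac{44645}{- \frac{379}{22} + \frac{1}{22} \left(-118\right)} = \left(-454\right) \left(- \frac{1}{19630}\right) - \frac{44645}{- \frac{379}{22} - \frac{59}{11}} = \frac{227}{9815} - \frac{44645}{- \frac{497}{22}} = \frac{227}{9815} - - \frac{982190}{497} = \frac{227}{9815} + \frac{982190}{497} = \frac{9640307669}{4878055}$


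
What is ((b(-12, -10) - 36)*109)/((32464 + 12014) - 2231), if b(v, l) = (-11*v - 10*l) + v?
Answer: 20056/42247 ≈ 0.47473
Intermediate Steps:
b(v, l) = -10*l - 10*v
((b(-12, -10) - 36)*109)/((32464 + 12014) - 2231) = (((-10*(-10) - 10*(-12)) - 36)*109)/((32464 + 12014) - 2231) = (((100 + 120) - 36)*109)/(44478 - 2231) = ((220 - 36)*109)/42247 = (184*109)*(1/42247) = 20056*(1/42247) = 20056/42247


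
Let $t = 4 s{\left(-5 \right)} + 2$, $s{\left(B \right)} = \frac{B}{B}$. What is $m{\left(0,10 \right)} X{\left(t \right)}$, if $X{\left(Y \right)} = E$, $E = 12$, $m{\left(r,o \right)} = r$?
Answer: $0$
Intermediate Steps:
$s{\left(B \right)} = 1$
$t = 6$ ($t = 4 \cdot 1 + 2 = 4 + 2 = 6$)
$X{\left(Y \right)} = 12$
$m{\left(0,10 \right)} X{\left(t \right)} = 0 \cdot 12 = 0$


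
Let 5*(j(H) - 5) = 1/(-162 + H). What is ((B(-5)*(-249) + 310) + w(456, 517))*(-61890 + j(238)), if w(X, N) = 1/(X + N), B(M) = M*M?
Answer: 67671607268453/184870 ≈ 3.6605e+8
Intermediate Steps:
B(M) = M²
j(H) = 5 + 1/(5*(-162 + H))
w(X, N) = 1/(N + X)
((B(-5)*(-249) + 310) + w(456, 517))*(-61890 + j(238)) = (((-5)²*(-249) + 310) + 1/(517 + 456))*(-61890 + (-4049 + 25*238)/(5*(-162 + 238))) = ((25*(-249) + 310) + 1/973)*(-61890 + (⅕)*(-4049 + 5950)/76) = ((-6225 + 310) + 1/973)*(-61890 + (⅕)*(1/76)*1901) = (-5915 + 1/973)*(-61890 + 1901/380) = -5755294/973*(-23516299/380) = 67671607268453/184870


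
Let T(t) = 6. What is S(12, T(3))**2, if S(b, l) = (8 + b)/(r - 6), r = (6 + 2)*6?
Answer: 100/441 ≈ 0.22676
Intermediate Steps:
r = 48 (r = 8*6 = 48)
S(b, l) = 4/21 + b/42 (S(b, l) = (8 + b)/(48 - 6) = (8 + b)/42 = (8 + b)*(1/42) = 4/21 + b/42)
S(12, T(3))**2 = (4/21 + (1/42)*12)**2 = (4/21 + 2/7)**2 = (10/21)**2 = 100/441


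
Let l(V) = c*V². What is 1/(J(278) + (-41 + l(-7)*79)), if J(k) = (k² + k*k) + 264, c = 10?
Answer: 1/193501 ≈ 5.1679e-6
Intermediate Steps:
J(k) = 264 + 2*k² (J(k) = (k² + k²) + 264 = 2*k² + 264 = 264 + 2*k²)
l(V) = 10*V²
1/(J(278) + (-41 + l(-7)*79)) = 1/((264 + 2*278²) + (-41 + (10*(-7)²)*79)) = 1/((264 + 2*77284) + (-41 + (10*49)*79)) = 1/((264 + 154568) + (-41 + 490*79)) = 1/(154832 + (-41 + 38710)) = 1/(154832 + 38669) = 1/193501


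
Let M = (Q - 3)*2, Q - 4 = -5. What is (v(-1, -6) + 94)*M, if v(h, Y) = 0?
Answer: -752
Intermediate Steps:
Q = -1 (Q = 4 - 5 = -1)
M = -8 (M = (-1 - 3)*2 = -4*2 = -8)
(v(-1, -6) + 94)*M = (0 + 94)*(-8) = 94*(-8) = -752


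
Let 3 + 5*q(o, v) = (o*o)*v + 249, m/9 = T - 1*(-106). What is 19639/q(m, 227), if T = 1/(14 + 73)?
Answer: 82581995/173785405233 ≈ 0.00047520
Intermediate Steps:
T = 1/87 ≈ 0.011494
m = 27669/29 (m = 9*(1/87 - 1*(-106)) = 9*(1/87 + 106) = 9*(9223/87) = 27669/29 ≈ 954.10)
q(o, v) = 246/5 + v*o**2/5 (q(o, v) = -3/5 + ((o*o)*v + 249)/5 = -3/5 + (o**2*v + 249)/5 = -3/5 + (v*o**2 + 249)/5 = -3/5 + (249 + v*o**2)/5 = -3/5 + (249/5 + v*o**2/5) = 246/5 + v*o**2/5)
19639/q(m, 227) = 19639/(246/5 + (1/5)*227*(27669/29)**2) = 19639/(246/5 + (1/5)*227*(765573561/841)) = 19639/(246/5 + 173785198347/4205) = 19639/(173785405233/4205) = 19639*(4205/173785405233) = 82581995/173785405233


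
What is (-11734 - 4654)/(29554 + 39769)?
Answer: -16388/69323 ≈ -0.23640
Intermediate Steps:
(-11734 - 4654)/(29554 + 39769) = -16388/69323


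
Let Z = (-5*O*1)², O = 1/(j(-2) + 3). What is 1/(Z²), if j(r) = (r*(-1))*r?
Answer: 1/625 ≈ 0.0016000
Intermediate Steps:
j(r) = -r² (j(r) = (-r)*r = -r²)
O = -1 (O = 1/(-1*(-2)² + 3) = 1/(-1*4 + 3) = 1/(-4 + 3) = 1/(-1) = -1)
Z = 25 (Z = (-5*(-1)*1)² = (5*1)² = 5² = 25)
1/(Z²) = 1/(25²) = 1/625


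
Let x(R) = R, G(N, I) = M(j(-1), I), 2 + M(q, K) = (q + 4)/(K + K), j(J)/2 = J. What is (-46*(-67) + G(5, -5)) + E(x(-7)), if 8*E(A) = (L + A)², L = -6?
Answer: 124037/40 ≈ 3100.9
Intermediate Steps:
j(J) = 2*J
M(q, K) = -2 + (4 + q)/(2*K) (M(q, K) = -2 + (q + 4)/(K + K) = -2 + (4 + q)/((2*K)) = -2 + (4 + q)*(1/(2*K)) = -2 + (4 + q)/(2*K))
G(N, I) = (2 - 4*I)/(2*I) (G(N, I) = (4 + 2*(-1) - 4*I)/(2*I) = (4 - 2 - 4*I)/(2*I) = (2 - 4*I)/(2*I))
E(A) = (-6 + A)²/8
(-46*(-67) + G(5, -5)) + E(x(-7)) = (-46*(-67) + (-2 + 1/(-5))) + (-6 - 7)²/8 = (3082 + (-2 - ⅕)) + (⅛)*(-13)² = (3082 - 11/5) + (⅛)*169 = 15399/5 + 169/8 = 124037/40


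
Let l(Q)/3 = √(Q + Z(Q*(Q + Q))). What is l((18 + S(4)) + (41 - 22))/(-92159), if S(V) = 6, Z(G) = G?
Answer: -3*√3741/92159 ≈ -0.0019910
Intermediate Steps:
l(Q) = 3*√(Q + 2*Q²) (l(Q) = 3*√(Q + Q*(Q + Q)) = 3*√(Q + Q*(2*Q)) = 3*√(Q + 2*Q²))
l((18 + S(4)) + (41 - 22))/(-92159) = (3*√(((18 + 6) + (41 - 22))*(1 + 2*((18 + 6) + (41 - 22)))))/(-92159) = (3*√((24 + 19)*(1 + 2*(24 + 19))))*(-1/92159) = (3*√(43*(1 + 2*43)))*(-1/92159) = (3*√(43*(1 + 86)))*(-1/92159) = (3*√(43*87))*(-1/92159) = (3*√3741)*(-1/92159) = -3*√3741/92159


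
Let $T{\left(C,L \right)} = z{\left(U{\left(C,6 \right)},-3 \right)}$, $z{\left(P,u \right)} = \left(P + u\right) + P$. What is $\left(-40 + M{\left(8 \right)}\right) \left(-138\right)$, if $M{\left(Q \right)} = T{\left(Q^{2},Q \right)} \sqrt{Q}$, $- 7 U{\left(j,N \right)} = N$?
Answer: $5520 + \frac{9108 \sqrt{2}}{7} \approx 7360.1$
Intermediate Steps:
$U{\left(j,N \right)} = - \frac{N}{7}$
$z{\left(P,u \right)} = u + 2 P$
$T{\left(C,L \right)} = - \frac{33}{7}$ ($T{\left(C,L \right)} = -3 + 2 \left(\left(- \frac{1}{7}\right) 6\right) = -3 + 2 \left(- \frac{6}{7}\right) = -3 - \frac{12}{7} = - \frac{33}{7}$)
$M{\left(Q \right)} = - \frac{33 \sqrt{Q}}{7}$
$\left(-40 + M{\left(8 \right)}\right) \left(-138\right) = \left(-40 - \frac{33 \sqrt{8}}{7}\right) \left(-138\right) = \left(-40 - \frac{33 \cdot 2 \sqrt{2}}{7}\right) \left(-138\right) = \left(-40 - \frac{66 \sqrt{2}}{7}\right) \left(-138\right) = 5520 + \frac{9108 \sqrt{2}}{7}$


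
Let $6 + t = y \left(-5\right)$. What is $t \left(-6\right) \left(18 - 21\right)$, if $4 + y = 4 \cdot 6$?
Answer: $-1908$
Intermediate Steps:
$y = 20$ ($y = -4 + 4 \cdot 6 = -4 + 24 = 20$)
$t = -106$ ($t = -6 + 20 \left(-5\right) = -6 - 100 = -106$)
$t \left(-6\right) \left(18 - 21\right) = \left(-106\right) \left(-6\right) \left(18 - 21\right) = 636 \left(-3\right) = -1908$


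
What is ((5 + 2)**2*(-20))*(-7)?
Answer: 6860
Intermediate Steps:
((5 + 2)**2*(-20))*(-7) = (7**2*(-20))*(-7) = (49*(-20))*(-7) = -980*(-7) = 6860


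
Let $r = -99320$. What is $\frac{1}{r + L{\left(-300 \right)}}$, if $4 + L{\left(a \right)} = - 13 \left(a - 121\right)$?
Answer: $- \frac{1}{93851} \approx -1.0655 \cdot 10^{-5}$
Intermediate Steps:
$L{\left(a \right)} = 1569 - 13 a$ ($L{\left(a \right)} = -4 - 13 \left(a - 121\right) = -4 - 13 \left(-121 + a\right) = -4 - \left(-1573 + 13 a\right) = 1569 - 13 a$)
$\frac{1}{r + L{\left(-300 \right)}} = \frac{1}{-99320 + \left(1569 - -3900\right)} = \frac{1}{-99320 + \left(1569 + 3900\right)} = \frac{1}{-99320 + 5469} = \frac{1}{-93851} = - \frac{1}{93851}$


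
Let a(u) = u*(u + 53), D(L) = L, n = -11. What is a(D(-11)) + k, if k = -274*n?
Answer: 2552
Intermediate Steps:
a(u) = u*(53 + u)
k = 3014 (k = -274*(-11) = 3014)
a(D(-11)) + k = -11*(53 - 11) + 3014 = -11*42 + 3014 = -462 + 3014 = 2552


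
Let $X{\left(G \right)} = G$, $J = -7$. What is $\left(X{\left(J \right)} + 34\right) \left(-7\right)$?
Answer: $-189$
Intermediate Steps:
$\left(X{\left(J \right)} + 34\right) \left(-7\right) = \left(-7 + 34\right) \left(-7\right) = 27 \left(-7\right) = -189$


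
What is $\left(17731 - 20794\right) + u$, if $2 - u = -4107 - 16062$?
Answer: $17108$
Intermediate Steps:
$u = 20171$ ($u = 2 - \left(-4107 - 16062\right) = 2 - -20169 = 2 + 20169 = 20171$)
$\left(17731 - 20794\right) + u = \left(17731 - 20794\right) + 20171 = -3063 + 20171 = 17108$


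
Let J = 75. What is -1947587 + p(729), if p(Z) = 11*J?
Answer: -1946762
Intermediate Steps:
p(Z) = 825 (p(Z) = 11*75 = 825)
-1947587 + p(729) = -1947587 + 825 = -1946762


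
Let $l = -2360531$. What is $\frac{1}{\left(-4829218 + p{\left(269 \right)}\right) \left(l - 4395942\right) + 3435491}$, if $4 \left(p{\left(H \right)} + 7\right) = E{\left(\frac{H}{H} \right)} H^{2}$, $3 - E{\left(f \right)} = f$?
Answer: $\frac{2}{64768158375079} \approx 3.0879 \cdot 10^{-14}$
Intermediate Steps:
$E{\left(f \right)} = 3 - f$
$p{\left(H \right)} = -7 + \frac{H^{2}}{2}$ ($p{\left(H \right)} = -7 + \frac{\left(3 - \frac{H}{H}\right) H^{2}}{4} = -7 + \frac{\left(3 - 1\right) H^{2}}{4} = -7 + \frac{2 H^{2}}{4} = -7 + \frac{H^{2}}{2}$)
$\frac{1}{\left(-4829218 + p{\left(269 \right)}\right) \left(l - 4395942\right) + 3435491} = \frac{1}{\left(-4829218 - \left(7 - \frac{269^{2}}{2}\right)\right) \left(-2360531 - 4395942\right) + 3435491} = \frac{1}{\left(-4829218 + \left(-7 + \frac{1}{2} \cdot 72361\right)\right) \left(-6756473\right) + 3435491} = \frac{1}{\left(-4829218 + \left(-7 + \frac{72361}{2}\right)\right) \left(-6756473\right) + 3435491} = \frac{1}{\left(-4829218 + \frac{72347}{2}\right) \left(-6756473\right) + 3435491} = \frac{1}{\left(- \frac{9586089}{2}\right) \left(-6756473\right) + 3435491} = \frac{1}{\frac{64768151504097}{2} + 3435491} = \frac{1}{\frac{64768158375079}{2}} = \frac{2}{64768158375079}$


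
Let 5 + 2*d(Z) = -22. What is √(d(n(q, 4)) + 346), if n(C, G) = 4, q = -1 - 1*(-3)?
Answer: √1330/2 ≈ 18.235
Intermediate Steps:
q = 2 (q = -1 + 3 = 2)
d(Z) = -27/2 (d(Z) = -5/2 + (½)*(-22) = -5/2 - 11 = -27/2)
√(d(n(q, 4)) + 346) = √(-27/2 + 346) = √(665/2) = √1330/2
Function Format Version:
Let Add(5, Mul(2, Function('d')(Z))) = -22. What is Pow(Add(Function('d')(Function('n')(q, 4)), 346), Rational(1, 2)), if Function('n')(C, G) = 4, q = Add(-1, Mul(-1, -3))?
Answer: Mul(Rational(1, 2), Pow(1330, Rational(1, 2))) ≈ 18.235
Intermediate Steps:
q = 2 (q = Add(-1, 3) = 2)
Function('d')(Z) = Rational(-27, 2) (Function('d')(Z) = Add(Rational(-5, 2), Mul(Rational(1, 2), -22)) = Add(Rational(-5, 2), -11) = Rational(-27, 2))
Pow(Add(Function('d')(Function('n')(q, 4)), 346), Rational(1, 2)) = Pow(Add(Rational(-27, 2), 346), Rational(1, 2)) = Pow(Rational(665, 2), Rational(1, 2)) = Mul(Rational(1, 2), Pow(1330, Rational(1, 2)))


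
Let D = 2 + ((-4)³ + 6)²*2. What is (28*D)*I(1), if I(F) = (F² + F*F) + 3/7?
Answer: 457640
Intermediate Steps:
D = 6730 (D = 2 + (-64 + 6)²*2 = 2 + (-58)²*2 = 2 + 3364*2 = 2 + 6728 = 6730)
I(F) = 3/7 + 2*F² (I(F) = (F² + F²) + 3*(⅐) = 2*F² + 3/7 = 3/7 + 2*F²)
(28*D)*I(1) = (28*6730)*(3/7 + 2*1²) = 188440*(3/7 + 2*1) = 188440*(3/7 + 2) = 188440*(17/7) = 457640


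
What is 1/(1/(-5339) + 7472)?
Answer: 5339/39893007 ≈ 0.00013383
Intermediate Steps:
1/(1/(-5339) + 7472) = 1/(-1/5339 + 7472) = 1/(39893007/5339) = 5339/39893007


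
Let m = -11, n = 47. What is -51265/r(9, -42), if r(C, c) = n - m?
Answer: -51265/58 ≈ -883.88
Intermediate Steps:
r(C, c) = 58 (r(C, c) = 47 - 1*(-11) = 47 + 11 = 58)
-51265/r(9, -42) = -51265/58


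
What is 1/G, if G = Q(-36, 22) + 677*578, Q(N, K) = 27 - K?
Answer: 1/391311 ≈ 2.5555e-6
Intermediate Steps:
G = 391311 (G = (27 - 1*22) + 677*578 = (27 - 22) + 391306 = 5 + 391306 = 391311)
1/G = 1/391311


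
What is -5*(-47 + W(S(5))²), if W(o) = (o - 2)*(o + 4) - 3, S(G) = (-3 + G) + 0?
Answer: 190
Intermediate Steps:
S(G) = -3 + G
W(o) = -3 + (-2 + o)*(4 + o) (W(o) = (-2 + o)*(4 + o) - 3 = -3 + (-2 + o)*(4 + o))
-5*(-47 + W(S(5))²) = -5*(-47 + (-11 + (-3 + 5)² + 2*(-3 + 5))²) = -5*(-47 + (-11 + 2² + 2*2)²) = -5*(-47 + (-11 + 4 + 4)²) = -5*(-47 + (-3)²) = -5*(-47 + 9) = -5*(-38) = 190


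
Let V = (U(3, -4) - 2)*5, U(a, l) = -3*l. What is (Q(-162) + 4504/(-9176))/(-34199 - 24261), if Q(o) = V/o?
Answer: 37139/2715671610 ≈ 1.3676e-5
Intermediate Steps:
V = 50 (V = (-3*(-4) - 2)*5 = (12 - 2)*5 = 10*5 = 50)
Q(o) = 50/o
(Q(-162) + 4504/(-9176))/(-34199 - 24261) = (50/(-162) + 4504/(-9176))/(-34199 - 24261) = (50*(-1/162) + 4504*(-1/9176))/(-58460) = (-25/81 - 563/1147)*(-1/58460) = -74278/92907*(-1/58460) = 37139/2715671610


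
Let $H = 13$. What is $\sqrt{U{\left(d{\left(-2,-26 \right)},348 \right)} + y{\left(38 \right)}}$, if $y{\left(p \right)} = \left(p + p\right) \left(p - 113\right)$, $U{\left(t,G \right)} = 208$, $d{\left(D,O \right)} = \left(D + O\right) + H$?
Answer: $2 i \sqrt{1373} \approx 74.108 i$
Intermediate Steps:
$d{\left(D,O \right)} = 13 + D + O$ ($d{\left(D,O \right)} = \left(D + O\right) + 13 = 13 + D + O$)
$y{\left(p \right)} = 2 p \left(-113 + p\right)$
$\sqrt{U{\left(d{\left(-2,-26 \right)},348 \right)} + y{\left(38 \right)}} = \sqrt{208 + 2 \cdot 38 \left(-113 + 38\right)} = \sqrt{208 + 2 \cdot 38 \left(-75\right)} = \sqrt{208 - 5700} = \sqrt{-5492} = 2 i \sqrt{1373}$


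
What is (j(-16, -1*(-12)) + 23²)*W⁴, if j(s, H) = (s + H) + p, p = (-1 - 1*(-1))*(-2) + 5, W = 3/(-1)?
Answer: 42930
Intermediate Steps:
W = -3 (W = 3*(-1) = -3)
p = 5 (p = (-1 + 1)*(-2) + 5 = 0*(-2) + 5 = 0 + 5 = 5)
j(s, H) = 5 + H + s (j(s, H) = (s + H) + 5 = (H + s) + 5 = 5 + H + s)
(j(-16, -1*(-12)) + 23²)*W⁴ = ((5 - 1*(-12) - 16) + 23²)*(-3)⁴ = ((5 + 12 - 16) + 529)*81 = (1 + 529)*81 = 530*81 = 42930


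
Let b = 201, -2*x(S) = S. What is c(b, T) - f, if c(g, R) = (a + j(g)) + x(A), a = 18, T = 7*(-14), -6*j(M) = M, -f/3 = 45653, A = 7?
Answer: 136940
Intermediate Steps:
f = -136959 (f = -3*45653 = -136959)
x(S) = -S/2
j(M) = -M/6
T = -98
c(g, R) = 29/2 - g/6 (c(g, R) = (18 - g/6) - ½*7 = (18 - g/6) - 7/2 = 29/2 - g/6)
c(b, T) - f = (29/2 - ⅙*201) - 1*(-136959) = (29/2 - 67/2) + 136959 = -19 + 136959 = 136940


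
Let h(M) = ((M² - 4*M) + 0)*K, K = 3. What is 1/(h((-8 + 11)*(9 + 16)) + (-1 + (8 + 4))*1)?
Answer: 1/15986 ≈ 6.2555e-5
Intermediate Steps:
h(M) = -12*M + 3*M² (h(M) = ((M² - 4*M) + 0)*3 = (M² - 4*M)*3 = -12*M + 3*M²)
1/(h((-8 + 11)*(9 + 16)) + (-1 + (8 + 4))*1) = 1/(3*((-8 + 11)*(9 + 16))*(-4 + (-8 + 11)*(9 + 16)) + (-1 + (8 + 4))*1) = 1/(3*(3*25)*(-4 + 3*25) + (-1 + 12)*1) = 1/(3*75*(-4 + 75) + 11*1) = 1/(3*75*71 + 11) = 1/(15975 + 11) = 1/15986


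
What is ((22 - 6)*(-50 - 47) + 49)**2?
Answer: 2259009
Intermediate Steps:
((22 - 6)*(-50 - 47) + 49)**2 = (16*(-97) + 49)**2 = (-1552 + 49)**2 = (-1503)**2 = 2259009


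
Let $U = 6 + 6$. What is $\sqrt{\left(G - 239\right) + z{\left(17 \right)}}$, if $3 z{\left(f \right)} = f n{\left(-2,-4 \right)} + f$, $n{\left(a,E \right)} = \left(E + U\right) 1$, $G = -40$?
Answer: $2 i \sqrt{57} \approx 15.1 i$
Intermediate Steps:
$U = 12$
$n{\left(a,E \right)} = 12 + E$ ($n{\left(a,E \right)} = \left(E + 12\right) 1 = \left(12 + E\right) 1 = 12 + E$)
$z{\left(f \right)} = 3 f$ ($z{\left(f \right)} = \frac{f \left(12 - 4\right) + f}{3} = \frac{f 8 + f}{3} = \frac{8 f + f}{3} = \frac{9 f}{3} = 3 f$)
$\sqrt{\left(G - 239\right) + z{\left(17 \right)}} = \sqrt{\left(-40 - 239\right) + 3 \cdot 17} = \sqrt{\left(-40 - 239\right) + 51} = \sqrt{-279 + 51} = \sqrt{-228} = 2 i \sqrt{57}$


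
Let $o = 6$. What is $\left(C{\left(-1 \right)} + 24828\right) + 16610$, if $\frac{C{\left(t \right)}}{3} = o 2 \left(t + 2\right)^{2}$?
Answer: $41474$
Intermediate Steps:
$C{\left(t \right)} = 36 \left(2 + t\right)^{2}$ ($C{\left(t \right)} = 3 \cdot 6 \cdot 2 \left(t + 2\right)^{2} = 3 \cdot 12 \left(2 + t\right)^{2} = 36 \left(2 + t\right)^{2}$)
$\left(C{\left(-1 \right)} + 24828\right) + 16610 = \left(36 \left(2 - 1\right)^{2} + 24828\right) + 16610 = \left(36 \cdot 1^{2} + 24828\right) + 16610 = \left(36 \cdot 1 + 24828\right) + 16610 = \left(36 + 24828\right) + 16610 = 24864 + 16610 = 41474$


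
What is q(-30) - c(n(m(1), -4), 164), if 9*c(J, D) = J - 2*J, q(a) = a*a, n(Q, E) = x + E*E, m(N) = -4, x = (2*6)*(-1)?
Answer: 8104/9 ≈ 900.44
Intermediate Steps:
x = -12 (x = 12*(-1) = -12)
n(Q, E) = -12 + E² (n(Q, E) = -12 + E*E = -12 + E²)
q(a) = a²
c(J, D) = -J/9 (c(J, D) = (J - 2*J)/9 = (-J)/9 = -J/9)
q(-30) - c(n(m(1), -4), 164) = (-30)² - (-1)*(-12 + (-4)²)/9 = 900 - (-1)*(-12 + 16)/9 = 900 - (-1)*4/9 = 900 - 1*(-4/9) = 900 + 4/9 = 8104/9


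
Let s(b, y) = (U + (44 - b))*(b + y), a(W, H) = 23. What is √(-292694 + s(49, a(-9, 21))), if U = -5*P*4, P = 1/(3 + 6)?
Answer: I*√293214 ≈ 541.49*I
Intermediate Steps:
P = ⅑ (P = 1/9 = ⅑ ≈ 0.11111)
U = -20/9 (U = -5*⅑*4 = -5/9*4 = -20/9 ≈ -2.2222)
s(b, y) = (376/9 - b)*(b + y) (s(b, y) = (-20/9 + (44 - b))*(b + y) = (376/9 - b)*(b + y))
√(-292694 + s(49, a(-9, 21))) = √(-292694 + (-1*49² + (376/9)*49 + (376/9)*23 - 1*49*23)) = √(-292694 + (-1*2401 + 18424/9 + 8648/9 - 1127)) = √(-292694 + (-2401 + 18424/9 + 8648/9 - 1127)) = √(-292694 - 520) = √(-293214) = I*√293214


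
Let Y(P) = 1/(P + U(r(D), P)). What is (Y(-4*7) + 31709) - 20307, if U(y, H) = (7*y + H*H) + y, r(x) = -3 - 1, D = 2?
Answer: 8255049/724 ≈ 11402.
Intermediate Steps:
r(x) = -4
U(y, H) = H**2 + 8*y (U(y, H) = (7*y + H**2) + y = (H**2 + 7*y) + y = H**2 + 8*y)
Y(P) = 1/(-32 + P + P**2) (Y(P) = 1/(P + (P**2 + 8*(-4))) = 1/(P + (P**2 - 32)) = 1/(P + (-32 + P**2)) = 1/(-32 + P + P**2))
(Y(-4*7) + 31709) - 20307 = (1/(-32 - 4*7 + (-4*7)**2) + 31709) - 20307 = (1/(-32 - 28 + (-28)**2) + 31709) - 20307 = (1/(-32 - 28 + 784) + 31709) - 20307 = (1/724 + 31709) - 20307 = 22957317/724 - 20307 = 8255049/724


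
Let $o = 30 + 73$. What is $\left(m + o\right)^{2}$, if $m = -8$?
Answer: $9025$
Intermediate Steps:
$o = 103$
$\left(m + o\right)^{2} = \left(-8 + 103\right)^{2} = 95^{2} = 9025$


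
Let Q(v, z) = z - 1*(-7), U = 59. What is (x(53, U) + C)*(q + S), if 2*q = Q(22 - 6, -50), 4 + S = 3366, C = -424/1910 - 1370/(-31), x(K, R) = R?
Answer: 20366848113/59210 ≈ 3.4398e+5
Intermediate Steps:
C = 1301778/29605 (C = -424*1/1910 - 1370*(-1/31) = -212/955 + 1370/31 = 1301778/29605 ≈ 43.972)
S = 3362 (S = -4 + 3366 = 3362)
Q(v, z) = 7 + z (Q(v, z) = z + 7 = 7 + z)
q = -43/2 (q = (7 - 50)/2 = (1/2)*(-43) = -43/2 ≈ -21.500)
(x(53, U) + C)*(q + S) = (59 + 1301778/29605)*(-43/2 + 3362) = (3048473/29605)*(6681/2) = 20366848113/59210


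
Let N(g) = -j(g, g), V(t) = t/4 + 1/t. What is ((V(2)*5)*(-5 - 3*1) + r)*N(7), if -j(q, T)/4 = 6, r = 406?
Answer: 8784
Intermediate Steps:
j(q, T) = -24 (j(q, T) = -4*6 = -24)
V(t) = 1/t + t/4 (V(t) = t*(¼) + 1/t = t/4 + 1/t = 1/t + t/4)
N(g) = 24 (N(g) = -1*(-24) = 24)
((V(2)*5)*(-5 - 3*1) + r)*N(7) = (((1/2 + (¼)*2)*5)*(-5 - 3*1) + 406)*24 = (((½ + ½)*5)*(-5 - 3) + 406)*24 = ((1*5)*(-8) + 406)*24 = (5*(-8) + 406)*24 = (-40 + 406)*24 = 366*24 = 8784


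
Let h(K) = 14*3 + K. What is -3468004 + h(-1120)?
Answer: -3469082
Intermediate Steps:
h(K) = 42 + K
-3468004 + h(-1120) = -3468004 + (42 - 1120) = -3468004 - 1078 = -3469082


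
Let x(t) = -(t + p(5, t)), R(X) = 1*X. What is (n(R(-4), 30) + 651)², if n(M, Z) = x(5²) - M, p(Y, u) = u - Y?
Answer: 372100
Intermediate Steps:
R(X) = X
x(t) = 5 - 2*t (x(t) = -(t + (t - 1*5)) = -(t + (t - 5)) = -(t + (-5 + t)) = -(-5 + 2*t) = 5 - 2*t)
n(M, Z) = -45 - M (n(M, Z) = (5 - 2*5²) - M = (5 - 2*25) - M = (5 - 50) - M = -45 - M)
(n(R(-4), 30) + 651)² = ((-45 - 1*(-4)) + 651)² = ((-45 + 4) + 651)² = (-41 + 651)² = 610² = 372100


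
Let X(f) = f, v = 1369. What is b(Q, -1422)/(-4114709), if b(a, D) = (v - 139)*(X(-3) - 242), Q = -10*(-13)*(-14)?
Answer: 301350/4114709 ≈ 0.073237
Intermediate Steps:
Q = -1820 (Q = 130*(-14) = -1820)
b(a, D) = -301350 (b(a, D) = (1369 - 139)*(-3 - 242) = 1230*(-245) = -301350)
b(Q, -1422)/(-4114709) = -301350/(-4114709) = -301350*(-1/4114709) = 301350/4114709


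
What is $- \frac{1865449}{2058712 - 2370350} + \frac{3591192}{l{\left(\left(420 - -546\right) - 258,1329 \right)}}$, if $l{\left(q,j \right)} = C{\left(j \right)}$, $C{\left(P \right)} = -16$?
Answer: $- \frac{34972563916}{155819} \approx -2.2444 \cdot 10^{5}$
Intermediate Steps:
$l{\left(q,j \right)} = -16$
$- \frac{1865449}{2058712 - 2370350} + \frac{3591192}{l{\left(\left(420 - -546\right) - 258,1329 \right)}} = - \frac{1865449}{2058712 - 2370350} + \frac{3591192}{-16} = - \frac{1865449}{2058712 - 2370350} + 3591192 \left(- \frac{1}{16}\right) = - \frac{1865449}{-311638} - \frac{448899}{2} = \left(-1865449\right) \left(- \frac{1}{311638}\right) - \frac{448899}{2} = \frac{1865449}{311638} - \frac{448899}{2} = - \frac{34972563916}{155819}$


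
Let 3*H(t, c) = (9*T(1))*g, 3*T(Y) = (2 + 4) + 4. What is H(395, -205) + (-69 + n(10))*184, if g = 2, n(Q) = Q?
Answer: -10836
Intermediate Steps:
T(Y) = 10/3 (T(Y) = ((2 + 4) + 4)/3 = (6 + 4)/3 = (⅓)*10 = 10/3)
H(t, c) = 20 (H(t, c) = ((9*(10/3))*2)/3 = (30*2)/3 = (⅓)*60 = 20)
H(395, -205) + (-69 + n(10))*184 = 20 + (-69 + 10)*184 = 20 - 59*184 = 20 - 10856 = -10836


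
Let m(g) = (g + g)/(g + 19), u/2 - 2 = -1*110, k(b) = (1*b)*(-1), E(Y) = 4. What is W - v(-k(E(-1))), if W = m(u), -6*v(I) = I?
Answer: 1690/591 ≈ 2.8596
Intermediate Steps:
k(b) = -b (k(b) = b*(-1) = -b)
v(I) = -I/6
u = -216 (u = 4 + 2*(-1*110) = 4 + 2*(-110) = 4 - 220 = -216)
m(g) = 2*g/(19 + g) (m(g) = (2*g)/(19 + g) = 2*g/(19 + g))
W = 432/197 (W = 2*(-216)/(19 - 216) = 2*(-216)/(-197) = 2*(-216)*(-1/197) = 432/197 ≈ 2.1929)
W - v(-k(E(-1))) = 432/197 - (-1)*(-(-1)*4)/6 = 432/197 - (-1)*(-1*(-4))/6 = 432/197 - (-1)*4/6 = 432/197 - 1*(-2/3) = 432/197 + 2/3 = 1690/591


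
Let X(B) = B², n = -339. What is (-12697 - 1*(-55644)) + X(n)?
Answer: 157868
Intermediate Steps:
(-12697 - 1*(-55644)) + X(n) = (-12697 - 1*(-55644)) + (-339)² = (-12697 + 55644) + 114921 = 42947 + 114921 = 157868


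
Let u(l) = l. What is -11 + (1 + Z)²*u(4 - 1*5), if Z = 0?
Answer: -12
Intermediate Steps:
-11 + (1 + Z)²*u(4 - 1*5) = -11 + (1 + 0)²*(4 - 1*5) = -11 + 1²*(4 - 5) = -11 + 1*(-1) = -11 - 1 = -12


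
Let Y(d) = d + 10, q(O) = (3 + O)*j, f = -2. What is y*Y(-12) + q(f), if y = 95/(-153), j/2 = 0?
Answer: 190/153 ≈ 1.2418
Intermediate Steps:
j = 0 (j = 2*0 = 0)
q(O) = 0 (q(O) = (3 + O)*0 = 0)
y = -95/153 (y = 95*(-1/153) = -95/153 ≈ -0.62092)
Y(d) = 10 + d
y*Y(-12) + q(f) = -95*(10 - 12)/153 + 0 = -95/153*(-2) + 0 = 190/153 + 0 = 190/153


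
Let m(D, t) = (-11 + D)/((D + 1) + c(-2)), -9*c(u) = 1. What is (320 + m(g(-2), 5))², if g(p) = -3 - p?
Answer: 183184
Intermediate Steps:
c(u) = -⅑ (c(u) = -⅑*1 = -⅑)
m(D, t) = (-11 + D)/(8/9 + D) (m(D, t) = (-11 + D)/((D + 1) - ⅑) = (-11 + D)/((1 + D) - ⅑) = (-11 + D)/(8/9 + D))
(320 + m(g(-2), 5))² = (320 + 9*(-11 + (-3 - 1*(-2)))/(8 + 9*(-3 - 1*(-2))))² = (320 + 9*(-11 + (-3 + 2))/(8 + 9*(-3 + 2)))² = (320 + 9*(-11 - 1)/(8 + 9*(-1)))² = (320 + 9*(-12)/(8 - 9))² = (320 + 9*(-12)/(-1))² = (320 + 9*(-1)*(-12))² = (320 + 108)² = 428² = 183184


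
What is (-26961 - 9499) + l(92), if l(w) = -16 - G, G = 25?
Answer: -36501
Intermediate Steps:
l(w) = -41 (l(w) = -16 - 1*25 = -16 - 25 = -41)
(-26961 - 9499) + l(92) = (-26961 - 9499) - 41 = -36460 - 41 = -36501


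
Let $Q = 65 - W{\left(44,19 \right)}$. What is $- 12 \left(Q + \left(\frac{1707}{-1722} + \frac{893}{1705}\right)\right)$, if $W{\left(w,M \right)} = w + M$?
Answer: $- \frac{8998662}{489335} \approx -18.39$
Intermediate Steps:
$W{\left(w,M \right)} = M + w$
$Q = 2$ ($Q = 65 - \left(19 + 44\right) = 65 - 63 = 2$)
$- 12 \left(Q + \left(\frac{1707}{-1722} + \frac{893}{1705}\right)\right) = - 12 \left(2 + \left(\frac{1707}{-1722} + \frac{893}{1705}\right)\right) = - 12 \left(2 + \left(1707 \left(- \frac{1}{1722}\right) + 893 \cdot \frac{1}{1705}\right)\right) = - 12 \left(2 + \left(- \frac{569}{574} + \frac{893}{1705}\right)\right) = - 12 \left(2 - \frac{457563}{978670}\right) = \left(-12\right) \frac{1499777}{978670} = - \frac{8998662}{489335}$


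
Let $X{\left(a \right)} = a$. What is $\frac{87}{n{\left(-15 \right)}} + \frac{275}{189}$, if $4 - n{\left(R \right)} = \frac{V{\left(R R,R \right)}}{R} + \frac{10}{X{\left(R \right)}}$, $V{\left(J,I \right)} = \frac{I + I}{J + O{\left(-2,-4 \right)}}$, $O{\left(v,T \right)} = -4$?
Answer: $\frac{11750909}{583632} \approx 20.134$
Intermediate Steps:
$V{\left(J,I \right)} = \frac{2 I}{-4 + J}$ ($V{\left(J,I \right)} = \frac{I + I}{J - 4} = \frac{2 I}{-4 + J}$)
$n{\left(R \right)} = 4 - \frac{10}{R} - \frac{2}{-4 + R^{2}}$ ($n{\left(R \right)} = 4 - \left(\frac{2 R \frac{1}{-4 + R R}}{R} + \frac{10}{R}\right) = 4 - \left(\frac{2 R \frac{1}{-4 + R^{2}}}{R} + \frac{10}{R}\right) = 4 - \left(\frac{2}{-4 + R^{2}} + \frac{10}{R}\right) = 4 - \frac{10}{R} - \frac{2}{-4 + R^{2}}$)
$\frac{87}{n{\left(-15 \right)}} + \frac{275}{189} = \frac{87}{2 \frac{1}{-15} \frac{1}{-4 + \left(-15\right)^{2}} \left(20 - -135 - 5 \left(-15\right)^{2} + 2 \left(-15\right)^{3}\right)} + \frac{275}{189} = \frac{87}{2 \left(- \frac{1}{15}\right) \frac{1}{-4 + 225} \left(20 + 135 - 1125 + 2 \left(-3375\right)\right)} + 275 \cdot \frac{1}{189} = \frac{87}{2 \left(- \frac{1}{15}\right) \frac{1}{221} \left(20 + 135 - 1125 - 6750\right)} + \frac{275}{189} = \frac{87}{2 \left(- \frac{1}{15}\right) \frac{1}{221} \left(-7720\right)} + \frac{275}{189} = \frac{87}{\frac{3088}{663}} + \frac{275}{189} = 87 \cdot \frac{663}{3088} + \frac{275}{189} = \frac{57681}{3088} + \frac{275}{189} = \frac{11750909}{583632}$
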